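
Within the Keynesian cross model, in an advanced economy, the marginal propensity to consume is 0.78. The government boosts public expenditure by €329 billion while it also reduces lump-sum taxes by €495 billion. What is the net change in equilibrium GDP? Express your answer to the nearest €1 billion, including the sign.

Expenditure multiplier = 1/(1 − MPC) = 1/(1 − 0.78) = 1/0.22 ≈ 4.545.
ΔG contributes k·ΔG = (+€329 billion) / 0.22 ≈ +€1,495.5 billion.
ΔT of −€495 billion changes first-round spending by −c·ΔT = +€386.1 billion, contributing k·(−c·ΔT) = (+€386.1 billion) / 0.22 = +€1,755 billion.
Net ΔY = k(ΔG − c·ΔT) = (+€715.1 billion) / 0.22 ≈ +€3,250 billion.

+€3,250 billion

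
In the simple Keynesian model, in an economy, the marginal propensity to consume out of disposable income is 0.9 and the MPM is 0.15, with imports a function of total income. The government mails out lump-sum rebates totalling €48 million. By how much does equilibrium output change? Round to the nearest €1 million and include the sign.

+€173 million

A lump-sum tax change of −€48 million shifts disposable income by +€48 million; first-round consumption changes by −c × ΔT = −0.9 × (−€48 million) = +€43.2 million.
Expenditure multiplier = 1/(1 − c + m) = 1/(1 − 0.9 + 0.15) = 1/0.25 = 4.
The tax multiplier is −c × k = −3.6, so ΔY = k × (−c·ΔT) = (+€43.2 million) / 0.25 ≈ +€173 million.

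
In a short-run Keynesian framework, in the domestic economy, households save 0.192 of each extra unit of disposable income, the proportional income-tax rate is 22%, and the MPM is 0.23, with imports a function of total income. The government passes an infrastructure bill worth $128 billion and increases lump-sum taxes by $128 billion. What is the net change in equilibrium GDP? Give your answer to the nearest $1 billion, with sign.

MPC = 1 − MPS = 1 − 0.192 = 0.808.
Expenditure multiplier = 1/(1 − c(1−t) + m) = 1/(1 − 0.808×0.78 + 0.23) = 1/0.59976 ≈ 1.667.
ΔG contributes k·ΔG = (+$128 billion) / 0.59976 ≈ +$213.4 billion.
ΔT of +$128 billion changes first-round spending by −c·ΔT = −$103.424 billion, contributing k·(−c·ΔT) = (−$103.424 billion) / 0.59976 ≈ −$172.4 billion.
Net ΔY = k(ΔG − c·ΔT) = (+$24.576 billion) / 0.59976 ≈ +$41 billion.

+$41 billion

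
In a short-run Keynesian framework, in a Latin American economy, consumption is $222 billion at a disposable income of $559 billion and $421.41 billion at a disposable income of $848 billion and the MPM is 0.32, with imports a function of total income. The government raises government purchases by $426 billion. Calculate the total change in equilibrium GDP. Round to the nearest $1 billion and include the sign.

+$676 billion

MPC = ΔC/ΔYd = (421.41 − 222)/(848 − 559) = 199.41/289 = 0.69.
Government-spending multiplier = 1/(1 − c + m) = 1/(1 − 0.69 + 0.32) = 1/0.63 ≈ 1.587.
ΔY = k × ΔG = (+$426 billion) / 0.63 ≈ +$676 billion.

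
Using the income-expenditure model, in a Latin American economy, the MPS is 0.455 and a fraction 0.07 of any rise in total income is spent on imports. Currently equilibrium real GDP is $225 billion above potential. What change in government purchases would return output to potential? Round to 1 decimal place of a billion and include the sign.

MPC = 1 − MPS = 1 − 0.455 = 0.545.
Spending multiplier = 1/(1 − c + m) = 1/(1 − 0.545 + 0.07) = 1/0.525 ≈ 1.905.
Need ΔY = −$225 billion, so ΔG = ΔY/k = (−$225 billion) × 0.525 ≈ −$118.1 billion.
The government should cut government purchases by $118.1 billion.

−$118.1 billion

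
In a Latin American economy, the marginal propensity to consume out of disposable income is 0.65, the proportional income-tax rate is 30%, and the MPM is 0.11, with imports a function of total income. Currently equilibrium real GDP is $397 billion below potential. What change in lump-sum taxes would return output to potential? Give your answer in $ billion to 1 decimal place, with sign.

−$400.1 billion

Spending multiplier = 1/(1 − c(1−t) + m) = 1/(1 − 0.65×0.7 + 0.11) = 1/0.655 ≈ 1.527.
Tax multiplier = −c·k = −0.65/0.655 ≈ −0.992. Need ΔY = +$397 billion, so ΔT = ΔY/(−c·k) = −(+$397 billion) × 0.655 / 0.65 ≈ −$400.1 billion.
The government should cut lump-sum taxes by $400.1 billion.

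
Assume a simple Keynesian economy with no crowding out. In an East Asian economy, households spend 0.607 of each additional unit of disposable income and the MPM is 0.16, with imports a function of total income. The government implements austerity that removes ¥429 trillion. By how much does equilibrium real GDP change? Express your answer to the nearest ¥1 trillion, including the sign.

Spending multiplier = 1/(1 − c + m) = 1/(1 − 0.607 + 0.16) = 1/0.553 ≈ 1.808.
ΔY = k × ΔG = (−¥429 trillion) / 0.553 ≈ −¥776 trillion.

−¥776 trillion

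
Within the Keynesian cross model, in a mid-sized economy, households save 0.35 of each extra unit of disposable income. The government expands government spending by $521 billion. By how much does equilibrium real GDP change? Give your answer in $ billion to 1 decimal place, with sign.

+$1,488.6 billion

MPC = 1 − MPS = 1 − 0.35 = 0.65.
Spending multiplier = 1/(1 − MPC) = 1/(1 − 0.65) = 1/0.35 ≈ 2.857.
ΔY = k × ΔG = (+$521 billion) / 0.35 ≈ +$1,488.6 billion.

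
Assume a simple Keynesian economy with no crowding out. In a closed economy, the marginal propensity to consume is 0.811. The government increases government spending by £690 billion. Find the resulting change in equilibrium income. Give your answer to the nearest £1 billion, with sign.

+£3,651 billion

Spending multiplier = 1/(1 − MPC) = 1/(1 − 0.811) = 1/0.189 ≈ 5.291.
ΔY = k × ΔG = (+£690 billion) / 0.189 ≈ +£3,651 billion.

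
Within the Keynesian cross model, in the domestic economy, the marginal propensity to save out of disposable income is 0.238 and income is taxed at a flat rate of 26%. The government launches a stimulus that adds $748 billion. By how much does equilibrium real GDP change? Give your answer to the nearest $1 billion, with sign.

MPC = 1 − MPS = 1 − 0.238 = 0.762.
Spending multiplier = 1/(1 − c(1−t)) = 1/(1 − 0.762×0.74) = 1/0.43612 ≈ 2.293.
ΔY = k × ΔG = (+$748 billion) / 0.43612 ≈ +$1,715 billion.

+$1,715 billion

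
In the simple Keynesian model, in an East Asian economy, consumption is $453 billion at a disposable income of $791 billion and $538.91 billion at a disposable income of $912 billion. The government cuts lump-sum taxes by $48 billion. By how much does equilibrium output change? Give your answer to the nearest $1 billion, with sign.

+$118 billion

MPC = ΔC/ΔYd = (538.91 − 453)/(912 − 791) = 85.91/121 = 0.71.
A lump-sum tax change of −$48 billion shifts disposable income by +$48 billion; first-round consumption changes by −c × ΔT = −0.71 × (−$48 billion) = +$34.08 billion.
Expenditure multiplier = 1/(1 − MPC) = 1/(1 − 0.71) = 1/0.29 ≈ 3.448.
The tax multiplier is −c × k ≈ −2.448, so ΔY = k × (−c·ΔT) = (+$34.08 billion) / 0.29 ≈ +$118 billion.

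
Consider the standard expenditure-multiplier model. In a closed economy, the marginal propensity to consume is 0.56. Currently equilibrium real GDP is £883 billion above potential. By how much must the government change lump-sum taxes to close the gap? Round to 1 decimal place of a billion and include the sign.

+£693.8 billion

Spending multiplier = 1/(1 − MPC) = 1/(1 − 0.56) = 1/0.44 ≈ 2.273.
Tax multiplier = −c·k = −0.56/0.44 ≈ −1.273. Need ΔY = −£883 billion, so ΔT = ΔY/(−c·k) = −(−£883 billion) × 0.44 / 0.56 ≈ +£693.8 billion.
The government should raise lump-sum taxes by £693.8 billion.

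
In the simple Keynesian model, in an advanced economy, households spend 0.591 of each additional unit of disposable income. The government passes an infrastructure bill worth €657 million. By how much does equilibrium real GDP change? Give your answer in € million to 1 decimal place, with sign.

+€1,606.4 million

Spending multiplier = 1/(1 − MPC) = 1/(1 − 0.591) = 1/0.409 ≈ 2.445.
ΔY = k × ΔG = (+€657 million) / 0.409 ≈ +€1,606.4 million.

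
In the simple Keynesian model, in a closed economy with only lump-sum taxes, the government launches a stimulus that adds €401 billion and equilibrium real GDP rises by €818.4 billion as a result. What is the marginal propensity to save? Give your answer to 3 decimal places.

Implied spending multiplier k = ΔY/ΔG = 818.4/401 ≈ 2.0409.
Since k = 1/(1 − MPC), MPC = 1 − 1/k = 1 − ΔG/ΔY = 1 − 401/818.4 ≈ 0.510.
MPS = 1 − MPC = 0.490.

0.490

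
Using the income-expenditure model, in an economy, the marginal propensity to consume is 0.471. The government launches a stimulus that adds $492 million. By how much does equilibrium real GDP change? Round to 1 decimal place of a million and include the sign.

Government-spending multiplier = 1/(1 − MPC) = 1/(1 − 0.471) = 1/0.529 ≈ 1.89.
ΔY = k × ΔG = (+$492 million) / 0.529 ≈ +$930.1 million.

+$930.1 million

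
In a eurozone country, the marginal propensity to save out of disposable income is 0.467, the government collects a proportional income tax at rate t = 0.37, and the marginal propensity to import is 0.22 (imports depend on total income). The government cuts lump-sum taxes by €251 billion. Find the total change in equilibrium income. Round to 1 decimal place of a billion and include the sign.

MPC = 1 − MPS = 1 − 0.467 = 0.533.
A lump-sum tax change of −€251 billion shifts disposable income by +€251 billion; first-round consumption changes by −c × ΔT = −0.533 × (−€251 billion) = +€133.783 billion.
Expenditure multiplier = 1/(1 − c(1−t) + m) = 1/(1 − 0.533×0.63 + 0.22) = 1/0.88421 ≈ 1.131.
The tax multiplier is −c × k ≈ −0.603, so ΔY = k × (−c·ΔT) = (+€133.783 billion) / 0.88421 ≈ +€151.3 billion.

+€151.3 billion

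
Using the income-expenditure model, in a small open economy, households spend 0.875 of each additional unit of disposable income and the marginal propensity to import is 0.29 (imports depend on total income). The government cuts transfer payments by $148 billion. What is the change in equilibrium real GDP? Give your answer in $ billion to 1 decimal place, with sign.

−$312.0 billion

The transfer change shifts disposable income by −$148 billion, so first-round consumption changes by c·ΔTR = 0.875 × (−$148 billion) = −$129.5 billion.
Expenditure multiplier = 1/(1 − c + m) = 1/(1 − 0.875 + 0.29) = 1/0.415 ≈ 2.41.
The transfer multiplier is c × k ≈ 2.108, so ΔY = k × (c·ΔTR) = (−$129.5 billion) / 0.415 ≈ −$312 billion.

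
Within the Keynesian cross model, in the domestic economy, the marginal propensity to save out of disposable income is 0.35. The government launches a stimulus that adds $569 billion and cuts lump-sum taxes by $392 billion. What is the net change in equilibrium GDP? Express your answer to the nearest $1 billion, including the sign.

MPC = 1 − MPS = 1 − 0.35 = 0.65.
Expenditure multiplier = 1/(1 − MPC) = 1/(1 − 0.65) = 1/0.35 ≈ 2.857.
ΔG contributes k·ΔG = (+$569 billion) / 0.35 ≈ +$1,625.7 billion.
ΔT of −$392 billion changes first-round spending by −c·ΔT = +$254.8 billion, contributing k·(−c·ΔT) = (+$254.8 billion) / 0.35 = +$728 billion.
Net ΔY = k(ΔG − c·ΔT) = (+$823.8 billion) / 0.35 ≈ +$2,354 billion.

+$2,354 billion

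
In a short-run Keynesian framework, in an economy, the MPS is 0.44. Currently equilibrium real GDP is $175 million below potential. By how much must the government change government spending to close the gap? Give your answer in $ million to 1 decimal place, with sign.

MPC = 1 − MPS = 1 − 0.44 = 0.56.
Spending multiplier = 1/(1 − MPC) = 1/(1 − 0.56) = 1/0.44 ≈ 2.273.
Need ΔY = +$175 million, so ΔG = ΔY/k = (+$175 million) × 0.44 = +$77 million.
The government should increase government spending by $77 million.

+$77.0 million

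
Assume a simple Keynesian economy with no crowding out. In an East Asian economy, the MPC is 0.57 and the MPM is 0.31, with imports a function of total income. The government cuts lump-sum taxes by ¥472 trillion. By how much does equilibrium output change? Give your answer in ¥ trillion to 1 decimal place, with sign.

+¥363.6 trillion

A lump-sum tax change of −¥472 trillion shifts disposable income by +¥472 trillion; first-round consumption changes by −c × ΔT = −0.57 × (−¥472 trillion) = +¥269.04 trillion.
Expenditure multiplier = 1/(1 − c + m) = 1/(1 − 0.57 + 0.31) = 1/0.74 ≈ 1.351.
The tax multiplier is −c × k ≈ −0.77, so ΔY = k × (−c·ΔT) = (+¥269.04 trillion) / 0.74 ≈ +¥363.6 trillion.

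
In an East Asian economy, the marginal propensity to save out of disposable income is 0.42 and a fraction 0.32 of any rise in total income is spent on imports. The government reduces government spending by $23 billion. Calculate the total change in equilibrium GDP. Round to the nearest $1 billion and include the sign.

MPC = 1 − MPS = 1 − 0.42 = 0.58.
Government-spending multiplier = 1/(1 − c + m) = 1/(1 − 0.58 + 0.32) = 1/0.74 ≈ 1.351.
ΔY = k × ΔG = (−$23 billion) / 0.74 ≈ −$31 billion.

−$31 billion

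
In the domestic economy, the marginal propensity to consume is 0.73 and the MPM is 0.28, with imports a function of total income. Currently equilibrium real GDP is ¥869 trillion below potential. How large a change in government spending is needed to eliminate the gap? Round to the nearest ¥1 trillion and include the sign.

Spending multiplier = 1/(1 − c + m) = 1/(1 − 0.73 + 0.28) = 1/0.55 ≈ 1.818.
Need ΔY = +¥869 trillion, so ΔG = ΔY/k = (+¥869 trillion) × 0.55 ≈ +¥478 trillion.
The government should increase government spending by ¥478 trillion.

+¥478 trillion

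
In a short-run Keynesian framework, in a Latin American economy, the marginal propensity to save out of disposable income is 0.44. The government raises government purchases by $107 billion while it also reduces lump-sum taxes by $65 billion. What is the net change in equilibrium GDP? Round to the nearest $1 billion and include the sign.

MPC = 1 − MPS = 1 − 0.44 = 0.56.
Expenditure multiplier = 1/(1 − MPC) = 1/(1 − 0.56) = 1/0.44 ≈ 2.273.
ΔG contributes k·ΔG = (+$107 billion) / 0.44 ≈ +$243.2 billion.
ΔT of −$65 billion changes first-round spending by −c·ΔT = +$36.4 billion, contributing k·(−c·ΔT) = (+$36.4 billion) / 0.44 ≈ +$82.7 billion.
Net ΔY = k(ΔG − c·ΔT) = (+$143.4 billion) / 0.44 ≈ +$326 billion.

+$326 billion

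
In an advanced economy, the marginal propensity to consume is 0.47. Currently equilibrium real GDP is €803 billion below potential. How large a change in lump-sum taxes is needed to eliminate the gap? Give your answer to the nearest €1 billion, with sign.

Spending multiplier = 1/(1 − MPC) = 1/(1 − 0.47) = 1/0.53 ≈ 1.887.
Tax multiplier = −c·k = −0.47/0.53 ≈ −0.887. Need ΔY = +€803 billion, so ΔT = ΔY/(−c·k) = −(+€803 billion) × 0.53 / 0.47 ≈ −€906 billion.
The government should cut lump-sum taxes by €906 billion.

−€906 billion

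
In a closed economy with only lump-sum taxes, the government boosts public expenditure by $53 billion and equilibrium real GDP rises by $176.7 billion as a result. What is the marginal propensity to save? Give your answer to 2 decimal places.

Implied spending multiplier k = ΔY/ΔG = 176.7/53 ≈ 3.334.
Since k = 1/(1 − MPC), MPC = 1 − 1/k = 1 − ΔG/ΔY = 1 − 53/176.7 ≈ 0.70.
MPS = 1 − MPC = 0.30.

0.30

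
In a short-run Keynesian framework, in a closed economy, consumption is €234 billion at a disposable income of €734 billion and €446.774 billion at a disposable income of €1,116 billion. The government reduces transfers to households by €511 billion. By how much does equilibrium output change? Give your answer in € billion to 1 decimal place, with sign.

−€642.5 billion

MPC = ΔC/ΔYd = (446.774 − 234)/(1,116 − 734) = 212.774/382 = 0.557.
The transfer change shifts disposable income by −€511 billion, so first-round consumption changes by c·ΔTR = 0.557 × (−€511 billion) = −€284.627 billion.
Expenditure multiplier = 1/(1 − MPC) = 1/(1 − 0.557) = 1/0.443 ≈ 2.257.
The transfer multiplier is c × k ≈ 1.257, so ΔY = k × (c·ΔTR) = (−€284.627 billion) / 0.443 ≈ −€642.5 billion.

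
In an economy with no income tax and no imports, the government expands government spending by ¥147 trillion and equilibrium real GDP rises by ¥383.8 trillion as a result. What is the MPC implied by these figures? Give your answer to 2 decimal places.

Implied spending multiplier k = ΔY/ΔG = 383.8/147 ≈ 2.6109.
Since k = 1/(1 − MPC), MPC = 1 − 1/k = 1 − ΔG/ΔY = 1 − 147/383.8 ≈ 0.62.

0.62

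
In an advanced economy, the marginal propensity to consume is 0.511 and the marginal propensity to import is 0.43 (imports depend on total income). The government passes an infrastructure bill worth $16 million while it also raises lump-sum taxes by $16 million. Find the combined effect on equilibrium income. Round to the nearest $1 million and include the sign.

+$9 million

Expenditure multiplier = 1/(1 − c + m) = 1/(1 − 0.511 + 0.43) = 1/0.919 ≈ 1.088.
ΔG contributes k·ΔG = (+$16 million) / 0.919 ≈ +$17.4 million.
ΔT of +$16 million changes first-round spending by −c·ΔT = −$8.176 million, contributing k·(−c·ΔT) = (−$8.176 million) / 0.919 ≈ −$8.9 million.
Net ΔY = k(ΔG − c·ΔT) = (+$7.824 million) / 0.919 ≈ +$9 million.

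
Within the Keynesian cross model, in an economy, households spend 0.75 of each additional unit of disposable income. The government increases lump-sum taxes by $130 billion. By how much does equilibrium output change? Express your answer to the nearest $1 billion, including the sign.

A lump-sum tax change of +$130 billion shifts disposable income by −$130 billion; first-round consumption changes by −c × ΔT = −0.75 × (+$130 billion) = −$97.5 billion.
Expenditure multiplier = 1/(1 − MPC) = 1/(1 − 0.75) = 1/0.25 = 4.
The tax multiplier is −c × k = −3, so ΔY = k × (−c·ΔT) = (−$97.5 billion) / 0.25 = −$390 billion.

−$390 billion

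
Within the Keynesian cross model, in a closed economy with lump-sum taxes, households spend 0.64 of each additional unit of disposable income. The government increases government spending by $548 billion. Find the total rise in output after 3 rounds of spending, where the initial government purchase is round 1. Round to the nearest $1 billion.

Round 1 adds ΔG = $548 billion; each later round is MPC = 0.64 times the previous.
After 3 rounds: 548 + 350.72 + 224.4608 = ΔG·(1 − c^3)/(1 − c) = 548 × (1 − 0.262144)/0.36 ≈ $1,123 billion.

$1,123 billion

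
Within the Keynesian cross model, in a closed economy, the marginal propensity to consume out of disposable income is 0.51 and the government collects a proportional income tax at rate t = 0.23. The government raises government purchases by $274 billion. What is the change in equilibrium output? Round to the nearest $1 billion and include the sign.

Spending multiplier = 1/(1 − c(1−t)) = 1/(1 − 0.51×0.77) = 1/0.6073 ≈ 1.647.
ΔY = k × ΔG = (+$274 billion) / 0.6073 ≈ +$451 billion.

+$451 billion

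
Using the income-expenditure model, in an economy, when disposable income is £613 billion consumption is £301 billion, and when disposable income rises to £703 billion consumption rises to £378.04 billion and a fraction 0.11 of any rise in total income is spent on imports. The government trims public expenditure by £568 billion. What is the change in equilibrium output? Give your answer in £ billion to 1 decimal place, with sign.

−£2,236.2 billion

MPC = ΔC/ΔYd = (378.04 − 301)/(703 − 613) = 77.04/90 = 0.856.
Expenditure multiplier = 1/(1 − c + m) = 1/(1 − 0.856 + 0.11) = 1/0.254 ≈ 3.937.
ΔY = k × ΔG = (−£568 billion) / 0.254 ≈ −£2,236.2 billion.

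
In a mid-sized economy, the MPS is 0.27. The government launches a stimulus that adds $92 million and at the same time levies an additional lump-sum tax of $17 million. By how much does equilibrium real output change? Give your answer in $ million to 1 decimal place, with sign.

MPC = 1 − MPS = 1 − 0.27 = 0.73.
Expenditure multiplier = 1/(1 − MPC) = 1/(1 − 0.73) = 1/0.27 ≈ 3.704.
ΔG contributes k·ΔG = (+$92 million) / 0.27 ≈ +$340.7 million.
ΔT of +$17 million changes first-round spending by −c·ΔT = −$12.41 million, contributing k·(−c·ΔT) = (−$12.41 million) / 0.27 ≈ −$46 million.
Net ΔY = k(ΔG − c·ΔT) = (+$79.59 million) / 0.27 ≈ +$294.8 million.

+$294.8 million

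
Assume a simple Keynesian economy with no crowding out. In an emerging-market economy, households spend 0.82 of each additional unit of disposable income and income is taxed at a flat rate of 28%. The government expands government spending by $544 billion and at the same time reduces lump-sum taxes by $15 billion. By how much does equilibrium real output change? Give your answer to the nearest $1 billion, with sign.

+$1,358 billion

Expenditure multiplier = 1/(1 − c(1−t)) = 1/(1 − 0.82×0.72) = 1/0.4096 ≈ 2.441.
ΔG contributes k·ΔG = (+$544 billion) / 0.4096 ≈ +$1,328.1 billion.
ΔT of −$15 billion changes first-round spending by −c·ΔT = +$12.3 billion, contributing k·(−c·ΔT) = (+$12.3 billion) / 0.4096 ≈ +$30 billion.
Net ΔY = k(ΔG − c·ΔT) = (+$556.3 billion) / 0.4096 ≈ +$1,358 billion.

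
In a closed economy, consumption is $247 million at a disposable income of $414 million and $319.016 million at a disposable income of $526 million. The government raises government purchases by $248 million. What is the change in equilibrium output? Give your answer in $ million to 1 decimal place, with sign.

+$694.7 million

MPC = ΔC/ΔYd = (319.016 − 247)/(526 − 414) = 72.016/112 = 0.643.
Expenditure multiplier = 1/(1 − MPC) = 1/(1 − 0.643) = 1/0.357 ≈ 2.801.
ΔY = k × ΔG = (+$248 million) / 0.357 ≈ +$694.7 million.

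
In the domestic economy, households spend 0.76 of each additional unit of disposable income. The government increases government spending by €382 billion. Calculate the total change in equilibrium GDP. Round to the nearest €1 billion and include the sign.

Spending multiplier = 1/(1 − MPC) = 1/(1 − 0.76) = 1/0.24 ≈ 4.167.
ΔY = k × ΔG = (+€382 billion) / 0.24 ≈ +€1,592 billion.

+€1,592 billion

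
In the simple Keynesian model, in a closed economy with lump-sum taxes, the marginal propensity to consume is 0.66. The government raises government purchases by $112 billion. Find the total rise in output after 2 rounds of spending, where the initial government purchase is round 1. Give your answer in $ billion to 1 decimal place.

$185.9 billion

Round 1 adds ΔG = $112 billion; each later round is MPC = 0.66 times the previous.
After 2 rounds: 112 + 73.92 = ΔG·(1 − c^2)/(1 − c) = 112 × (1 − 0.4356)/0.34 ≈ $185.9 billion.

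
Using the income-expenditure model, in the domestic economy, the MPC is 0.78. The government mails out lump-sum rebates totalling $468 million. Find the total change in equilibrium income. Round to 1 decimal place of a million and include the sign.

A lump-sum tax change of −$468 million shifts disposable income by +$468 million; first-round consumption changes by −c × ΔT = −0.78 × (−$468 million) = +$365.04 million.
Expenditure multiplier = 1/(1 − MPC) = 1/(1 − 0.78) = 1/0.22 ≈ 4.545.
The tax multiplier is −c × k ≈ −3.545, so ΔY = k × (−c·ΔT) = (+$365.04 million) / 0.22 ≈ +$1,659.3 million.

+$1,659.3 million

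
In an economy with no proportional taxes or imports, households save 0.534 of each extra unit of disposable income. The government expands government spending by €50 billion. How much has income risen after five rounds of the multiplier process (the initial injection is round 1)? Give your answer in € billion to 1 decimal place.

MPC = 1 − MPS = 1 − 0.534 = 0.466.
Round 1 adds ΔG = €50 billion; each later round is MPC = 0.466 times the previous.
After 5 rounds: 50 + 23.3 + 10.8578 + 5.0597348 + 2.3578364168 = ΔG·(1 − c^5)/(1 − c) = 50 × (1 − 0.021975035404576)/0.534 ≈ €91.6 billion.

€91.6 billion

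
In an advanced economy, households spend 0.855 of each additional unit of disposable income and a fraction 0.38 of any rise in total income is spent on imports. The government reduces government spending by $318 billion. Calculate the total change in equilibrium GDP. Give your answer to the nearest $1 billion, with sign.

−$606 billion

Government-spending multiplier = 1/(1 − c + m) = 1/(1 − 0.855 + 0.38) = 1/0.525 ≈ 1.905.
ΔY = k × ΔG = (−$318 billion) / 0.525 ≈ −$606 billion.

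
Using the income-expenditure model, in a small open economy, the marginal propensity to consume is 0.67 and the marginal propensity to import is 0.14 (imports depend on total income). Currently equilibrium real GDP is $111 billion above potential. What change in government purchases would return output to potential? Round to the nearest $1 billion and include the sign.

−$52 billion

Spending multiplier = 1/(1 − c + m) = 1/(1 − 0.67 + 0.14) = 1/0.47 ≈ 2.128.
Need ΔY = −$111 billion, so ΔG = ΔY/k = (−$111 billion) × 0.47 ≈ −$52 billion.
The government should cut government purchases by $52 billion.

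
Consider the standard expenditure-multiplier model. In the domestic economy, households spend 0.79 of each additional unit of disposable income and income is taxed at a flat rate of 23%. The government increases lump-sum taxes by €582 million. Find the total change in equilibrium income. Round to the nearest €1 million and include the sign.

−€1,174 million

A lump-sum tax change of +€582 million shifts disposable income by −€582 million; first-round consumption changes by −c × ΔT = −0.79 × (+€582 million) = −€459.78 million.
Expenditure multiplier = 1/(1 − c(1−t)) = 1/(1 − 0.79×0.77) = 1/0.3917 ≈ 2.553.
The tax multiplier is −c × k ≈ −2.017, so ΔY = k × (−c·ΔT) = (−€459.78 million) / 0.3917 ≈ −€1,174 million.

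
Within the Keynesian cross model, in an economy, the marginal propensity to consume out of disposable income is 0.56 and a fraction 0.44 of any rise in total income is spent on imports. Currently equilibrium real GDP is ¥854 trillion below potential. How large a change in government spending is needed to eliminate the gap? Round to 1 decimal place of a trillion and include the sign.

+¥751.5 trillion

Spending multiplier = 1/(1 − c + m) = 1/(1 − 0.56 + 0.44) = 1/0.88 ≈ 1.136.
Need ΔY = +¥854 trillion, so ΔG = ΔY/k = (+¥854 trillion) × 0.88 ≈ +¥751.5 trillion.
The government should increase government spending by ¥751.5 trillion.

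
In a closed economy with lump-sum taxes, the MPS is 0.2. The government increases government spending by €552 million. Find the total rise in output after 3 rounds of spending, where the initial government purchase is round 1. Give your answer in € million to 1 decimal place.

MPC = 1 − MPS = 1 − 0.2 = 0.8.
Round 1 adds ΔG = €552 million; each later round is MPC = 0.8 times the previous.
After 3 rounds: 552 + 441.6 + 353.28 = ΔG·(1 − c^3)/(1 − c) = 552 × (1 − 0.512)/0.2 ≈ €1,346.9 million.

€1,346.9 million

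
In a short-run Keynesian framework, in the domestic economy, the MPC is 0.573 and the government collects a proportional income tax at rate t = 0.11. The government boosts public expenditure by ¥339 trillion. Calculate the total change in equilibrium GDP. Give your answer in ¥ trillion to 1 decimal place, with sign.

Expenditure multiplier = 1/(1 − c(1−t)) = 1/(1 − 0.573×0.89) = 1/0.49003 ≈ 2.041.
ΔY = k × ΔG = (+¥339 trillion) / 0.49003 ≈ +¥691.8 trillion.

+¥691.8 trillion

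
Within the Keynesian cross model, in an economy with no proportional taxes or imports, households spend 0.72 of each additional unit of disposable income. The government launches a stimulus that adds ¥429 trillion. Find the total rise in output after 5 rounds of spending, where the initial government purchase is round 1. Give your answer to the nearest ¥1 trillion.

Round 1 adds ΔG = ¥429 trillion; each later round is MPC = 0.72 times the previous.
After 5 rounds: 429 + 308.88 + 222.3936 + 160.123392 + 115.28884224 = ΔG·(1 − c^5)/(1 − c) = 429 × (1 − 0.1934917632)/0.28 ≈ ¥1,236 trillion.

¥1,236 trillion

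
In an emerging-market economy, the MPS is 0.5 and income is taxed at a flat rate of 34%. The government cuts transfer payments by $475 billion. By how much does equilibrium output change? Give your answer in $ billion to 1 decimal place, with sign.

MPC = 1 − MPS = 1 − 0.5 = 0.5.
The transfer change shifts disposable income by −$475 billion, so first-round consumption changes by c·ΔTR = 0.5 × (−$475 billion) = −$237.5 billion.
Expenditure multiplier = 1/(1 − c(1−t)) = 1/(1 − 0.5×0.66) = 1/0.67 ≈ 1.493.
The transfer multiplier is c × k ≈ 0.746, so ΔY = k × (c·ΔTR) = (−$237.5 billion) / 0.67 ≈ −$354.5 billion.

−$354.5 billion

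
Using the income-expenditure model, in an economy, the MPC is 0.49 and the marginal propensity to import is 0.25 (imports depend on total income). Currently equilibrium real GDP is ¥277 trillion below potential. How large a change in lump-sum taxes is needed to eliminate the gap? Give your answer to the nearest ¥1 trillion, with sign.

Spending multiplier = 1/(1 − c + m) = 1/(1 − 0.49 + 0.25) = 1/0.76 ≈ 1.316.
Tax multiplier = −c·k = −0.49/0.76 ≈ −0.645. Need ΔY = +¥277 trillion, so ΔT = ΔY/(−c·k) = −(+¥277 trillion) × 0.76 / 0.49 ≈ −¥430 trillion.
The government should cut lump-sum taxes by ¥430 trillion.

−¥430 trillion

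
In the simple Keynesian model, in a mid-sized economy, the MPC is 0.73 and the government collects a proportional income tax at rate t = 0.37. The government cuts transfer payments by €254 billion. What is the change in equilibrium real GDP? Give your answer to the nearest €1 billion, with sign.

−€343 billion

The transfer change shifts disposable income by −€254 billion, so first-round consumption changes by c·ΔTR = 0.73 × (−€254 billion) = −€185.42 billion.
Expenditure multiplier = 1/(1 − c(1−t)) = 1/(1 − 0.73×0.63) = 1/0.5401 ≈ 1.852.
The transfer multiplier is c × k ≈ 1.352, so ΔY = k × (c·ΔTR) = (−€185.42 billion) / 0.5401 ≈ −€343 billion.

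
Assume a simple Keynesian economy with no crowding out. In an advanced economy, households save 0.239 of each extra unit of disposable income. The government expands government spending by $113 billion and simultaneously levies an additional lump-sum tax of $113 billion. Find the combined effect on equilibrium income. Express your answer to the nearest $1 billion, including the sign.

+$113 billion

MPC = 1 − MPS = 1 − 0.239 = 0.761.
Expenditure multiplier = 1/(1 − MPC) = 1/(1 − 0.761) = 1/0.239 ≈ 4.184.
ΔG contributes k·ΔG = (+$113 billion) / 0.239 ≈ +$472.8 billion.
ΔT of +$113 billion changes first-round spending by −c·ΔT = −$85.993 billion, contributing k·(−c·ΔT) = (−$85.993 billion) / 0.239 ≈ −$359.8 billion.
With ΔG = ΔT and no other leakages, the balanced-budget multiplier is 1, so ΔY = ΔG = +$113 billion.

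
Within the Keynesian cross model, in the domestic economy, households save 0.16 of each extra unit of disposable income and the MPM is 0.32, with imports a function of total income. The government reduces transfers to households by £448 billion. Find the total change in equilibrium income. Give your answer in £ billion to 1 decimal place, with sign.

MPC = 1 − MPS = 1 − 0.16 = 0.84.
The transfer change shifts disposable income by −£448 billion, so first-round consumption changes by c·ΔTR = 0.84 × (−£448 billion) = −£376.32 billion.
Expenditure multiplier = 1/(1 − c + m) = 1/(1 − 0.84 + 0.32) = 1/0.48 ≈ 2.083.
The transfer multiplier is c × k = 1.75, so ΔY = k × (c·ΔTR) = (−£376.32 billion) / 0.48 = −£784 billion.

−£784.0 billion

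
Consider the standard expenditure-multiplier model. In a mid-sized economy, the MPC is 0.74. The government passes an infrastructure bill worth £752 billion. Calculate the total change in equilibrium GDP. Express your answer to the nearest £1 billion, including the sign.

+£2,892 billion

Expenditure multiplier = 1/(1 − MPC) = 1/(1 − 0.74) = 1/0.26 ≈ 3.846.
ΔY = k × ΔG = (+£752 billion) / 0.26 ≈ +£2,892 billion.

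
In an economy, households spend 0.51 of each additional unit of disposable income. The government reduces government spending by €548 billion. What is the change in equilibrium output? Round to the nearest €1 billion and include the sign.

Spending multiplier = 1/(1 − MPC) = 1/(1 − 0.51) = 1/0.49 ≈ 2.041.
ΔY = k × ΔG = (−€548 billion) / 0.49 ≈ −€1,118 billion.

−€1,118 billion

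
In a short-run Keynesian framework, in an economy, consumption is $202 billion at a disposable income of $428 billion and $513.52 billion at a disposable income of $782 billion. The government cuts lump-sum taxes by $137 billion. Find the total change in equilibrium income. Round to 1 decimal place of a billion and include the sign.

MPC = ΔC/ΔYd = (513.52 − 202)/(782 − 428) = 311.52/354 = 0.88.
A lump-sum tax change of −$137 billion shifts disposable income by +$137 billion; first-round consumption changes by −c × ΔT = −0.88 × (−$137 billion) = +$120.56 billion.
Expenditure multiplier = 1/(1 − MPC) = 1/(1 − 0.88) = 1/0.12 ≈ 8.333.
The tax multiplier is −c × k ≈ −7.333, so ΔY = k × (−c·ΔT) = (+$120.56 billion) / 0.12 ≈ +$1,004.7 billion.

+$1,004.7 billion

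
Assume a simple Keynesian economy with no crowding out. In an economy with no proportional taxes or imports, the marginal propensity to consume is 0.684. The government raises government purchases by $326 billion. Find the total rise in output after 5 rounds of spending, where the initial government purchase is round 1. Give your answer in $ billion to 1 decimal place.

Round 1 adds ΔG = $326 billion; each later round is MPC = 0.684 times the previous.
After 5 rounds: 326 + 222.984 + 152.521056 + 104.324402304 + 71.357891175936 = ΔG·(1 − c^5)/(1 − c) = 326 × (1 − 0.149720237927424)/0.316 ≈ $877.2 billion.

$877.2 billion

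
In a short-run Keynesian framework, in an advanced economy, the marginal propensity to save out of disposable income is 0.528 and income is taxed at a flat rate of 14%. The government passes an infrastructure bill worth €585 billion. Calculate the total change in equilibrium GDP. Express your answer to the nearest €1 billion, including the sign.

MPC = 1 − MPS = 1 − 0.528 = 0.472.
Spending multiplier = 1/(1 − c(1−t)) = 1/(1 − 0.472×0.86) = 1/0.59408 ≈ 1.683.
ΔY = k × ΔG = (+€585 billion) / 0.59408 ≈ +€985 billion.

+€985 billion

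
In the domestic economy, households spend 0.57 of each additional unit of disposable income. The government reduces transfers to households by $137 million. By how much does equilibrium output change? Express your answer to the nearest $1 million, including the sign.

The transfer change shifts disposable income by −$137 million, so first-round consumption changes by c·ΔTR = 0.57 × (−$137 million) = −$78.09 million.
Expenditure multiplier = 1/(1 − MPC) = 1/(1 − 0.57) = 1/0.43 ≈ 2.326.
The transfer multiplier is c × k ≈ 1.326, so ΔY = k × (c·ΔTR) = (−$78.09 million) / 0.43 ≈ −$182 million.

−$182 million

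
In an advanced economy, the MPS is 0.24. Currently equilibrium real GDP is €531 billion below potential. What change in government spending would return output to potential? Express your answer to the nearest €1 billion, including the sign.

+€127 billion

MPC = 1 − MPS = 1 − 0.24 = 0.76.
Spending multiplier = 1/(1 − MPC) = 1/(1 − 0.76) = 1/0.24 ≈ 4.167.
Need ΔY = +€531 billion, so ΔG = ΔY/k = (+€531 billion) × 0.24 ≈ +€127 billion.
The government should increase government spending by €127 billion.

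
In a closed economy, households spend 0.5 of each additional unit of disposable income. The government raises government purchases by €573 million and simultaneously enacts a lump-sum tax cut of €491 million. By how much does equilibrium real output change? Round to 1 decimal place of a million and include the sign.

Expenditure multiplier = 1/(1 − MPC) = 1/(1 − 0.5) = 1/0.5 = 2.
ΔG contributes k·ΔG = (+€573 million) / 0.5 = +€1,146 million.
ΔT of −€491 million changes first-round spending by −c·ΔT = +€245.5 million, contributing k·(−c·ΔT) = (+€245.5 million) / 0.5 = +€491 million.
Net ΔY = k(ΔG − c·ΔT) = (+€818.5 million) / 0.5 = +€1,637 million.

+€1,637.0 million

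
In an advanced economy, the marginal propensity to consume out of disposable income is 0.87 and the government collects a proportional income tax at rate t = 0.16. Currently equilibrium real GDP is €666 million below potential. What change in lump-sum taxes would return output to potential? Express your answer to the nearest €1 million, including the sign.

−€206 million

Spending multiplier = 1/(1 − c(1−t)) = 1/(1 − 0.87×0.84) = 1/0.2692 ≈ 3.715.
Tax multiplier = −c·k = −0.87/0.2692 ≈ −3.232. Need ΔY = +€666 million, so ΔT = ΔY/(−c·k) = −(+€666 million) × 0.2692 / 0.87 ≈ −€206 million.
The government should cut lump-sum taxes by €206 million.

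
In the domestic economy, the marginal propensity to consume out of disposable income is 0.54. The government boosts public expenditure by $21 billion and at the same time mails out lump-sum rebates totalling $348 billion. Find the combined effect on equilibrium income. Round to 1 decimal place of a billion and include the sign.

+$454.2 billion

Expenditure multiplier = 1/(1 − MPC) = 1/(1 − 0.54) = 1/0.46 ≈ 2.174.
ΔG contributes k·ΔG = (+$21 billion) / 0.46 ≈ +$45.7 billion.
ΔT of −$348 billion changes first-round spending by −c·ΔT = +$187.92 billion, contributing k·(−c·ΔT) = (+$187.92 billion) / 0.46 ≈ +$408.5 billion.
Net ΔY = k(ΔG − c·ΔT) = (+$208.92 billion) / 0.46 ≈ +$454.2 billion.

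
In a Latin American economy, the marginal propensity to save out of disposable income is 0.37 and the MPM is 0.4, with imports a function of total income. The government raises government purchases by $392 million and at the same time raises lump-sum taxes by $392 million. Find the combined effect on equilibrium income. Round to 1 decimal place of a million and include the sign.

MPC = 1 − MPS = 1 − 0.37 = 0.63.
Expenditure multiplier = 1/(1 − c + m) = 1/(1 − 0.63 + 0.4) = 1/0.77 ≈ 1.299.
ΔG contributes k·ΔG = (+$392 million) / 0.77 ≈ +$509.1 million.
ΔT of +$392 million changes first-round spending by −c·ΔT = −$246.96 million, contributing k·(−c·ΔT) = (−$246.96 million) / 0.77 ≈ −$320.7 million.
Net ΔY = k(ΔG − c·ΔT) = (+$145.04 million) / 0.77 ≈ +$188.4 million.

+$188.4 million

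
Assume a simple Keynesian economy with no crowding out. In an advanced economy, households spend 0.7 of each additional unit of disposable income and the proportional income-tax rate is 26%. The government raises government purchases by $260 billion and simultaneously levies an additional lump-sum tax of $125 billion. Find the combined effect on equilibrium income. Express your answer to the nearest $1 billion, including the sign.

Expenditure multiplier = 1/(1 − c(1−t)) = 1/(1 − 0.7×0.74) = 1/0.482 ≈ 2.075.
ΔG contributes k·ΔG = (+$260 billion) / 0.482 ≈ +$539.4 billion.
ΔT of +$125 billion changes first-round spending by −c·ΔT = −$87.5 billion, contributing k·(−c·ΔT) = (−$87.5 billion) / 0.482 ≈ −$181.5 billion.
Net ΔY = k(ΔG − c·ΔT) = (+$172.5 billion) / 0.482 ≈ +$358 billion.

+$358 billion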